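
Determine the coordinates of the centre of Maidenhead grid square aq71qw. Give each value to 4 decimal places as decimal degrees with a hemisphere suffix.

Field A=0, Q=16: +0·20° lon, +16·10° lat → SW at lon -180°, lat 70°.
Square 7, 1: +7·2° lon, +1·1° lat → SW at lon -166°, lat 71°.
Subsquare q=16, w=22: +16·0.0833333° lon, +22·0.0416667° lat → SW at lon -164.667°, lat 71.9167°.
Cell spans 0.0833333° lon × 0.0416667° lat. Centre is SW corner plus half of each.
latitude 71.9375° N, longitude 164.6250° W.

71.9375° N, 164.6250° W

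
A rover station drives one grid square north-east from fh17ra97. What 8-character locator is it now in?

FH17sa08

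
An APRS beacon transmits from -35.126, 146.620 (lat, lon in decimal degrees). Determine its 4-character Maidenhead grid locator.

QF34

Shift to the Maidenhead origin (180°W, 90°S): lon 326.62, lat 54.87.
Field (20°×10°, letters A–R): 326.62/20 → 16 → Q, 54.87/10 → 5 → F; chars QF.
Square (2°×1°, digits 0–9): 6.62/2 → 3, 4.87/1 → 4; chars 34.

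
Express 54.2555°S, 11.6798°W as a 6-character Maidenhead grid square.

ID45dr

Offset from 180°W / 90°S: lon 168.3202°, lat 35.7445°.
Field: lon ⌊168.3202/20⌋ = 8 → I; lat ⌊35.7445/10⌋ = 3 → D.
Square: lon ⌊8.3202/2⌋ = 4; lat ⌊5.7445/1⌋ = 5.
Subsquare: lon ⌊0.3202/0.0833333⌋ = 3 → d; lat ⌊0.7445/0.0416667⌋ = 17 → r.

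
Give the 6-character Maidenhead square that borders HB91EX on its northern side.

HB92ea

Latitude subsquare x = 23; +1 → 24, wraps to 0 = a, carry into square.
Latitude square 1; +1 → 2.
The longitude characters are unchanged.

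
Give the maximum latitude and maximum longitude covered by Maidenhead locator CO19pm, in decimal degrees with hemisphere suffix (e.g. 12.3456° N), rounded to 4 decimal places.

Field C=2, O=14: +2·20° lon, +14·10° lat → SW at lon -140°, lat 50°.
Square 1, 9: +1·2° lon, +9·1° lat → SW at lon -138°, lat 59°.
Subsquare p=15, m=12: +15·0.0833333° lon, +12·0.0416667° lat → SW at lon -136.75°, lat 59.5°.
Cell spans 0.0833333° lon × 0.0416667° lat. NE corner is SW corner plus one full cell.
latitude 59.5417° N, longitude 136.6667° W.

59.5417° N, 136.6667° W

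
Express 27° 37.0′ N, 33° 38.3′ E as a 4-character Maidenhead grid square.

KL67

Add 180° to longitude and 90° to latitude: 213.64, 117.62.
Field: lon ⌊213.64/20⌋ = 10 → K; lat ⌊117.62/10⌋ = 11 → L.
Square: lon ⌊13.64/2⌋ = 6; lat ⌊7.62/1⌋ = 7.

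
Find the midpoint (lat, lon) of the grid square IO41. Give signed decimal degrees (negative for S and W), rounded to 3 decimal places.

Field I=8, O=14: +8·20° lon, +14·10° lat → SW at lon -20°, lat 50°.
Square 4, 1: +4·2° lon, +1·1° lat → SW at lon -12°, lat 51°.
Cell spans 2° lon × 1° lat. Centre is SW corner plus half of each.
latitude 51.500, longitude -11.000.

51.500, -11.000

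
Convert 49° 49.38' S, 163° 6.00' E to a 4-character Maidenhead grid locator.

Add 180° to longitude and 90° to latitude: 343.10, 40.18.
Field: 343.10/20 → 17 → R, 40.18/10 → 4 → E; chars RE.
Square: 3.10/2 → 1, 0.18/1 → 0; chars 10.

RE10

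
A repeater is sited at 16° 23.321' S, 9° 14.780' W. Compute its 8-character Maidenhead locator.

Offset from 180°W / 90°S: lon 170.75367°, lat 73.61132°.
Field: 170.75367/20 → 8 → I, 73.61132/10 → 7 → H; chars IH.
Square: 10.75367/2 → 5, 3.61132/1 → 3; chars 53.
Subsquare: 0.75367/0.0833333 → 9 → j, 0.61132/0.0416667 → 14 → o; chars jo.
Extended square: 0.00367/0.00833333 → 0, 0.02798/0.00416667 → 6; chars 06.

IH53jo06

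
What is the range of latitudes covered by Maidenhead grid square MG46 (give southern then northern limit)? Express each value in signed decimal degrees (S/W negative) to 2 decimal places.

Field M=12, G=6: +12·20° lon, +6·10° lat → SW at lon 60°, lat -30°.
Square 4, 6: +4·2° lon, +6·1° lat → SW at lon 68°, lat -24°.
Cell spans 2° lon × 1° lat.
south -24.00, north -23.00.

-24.00, -23.00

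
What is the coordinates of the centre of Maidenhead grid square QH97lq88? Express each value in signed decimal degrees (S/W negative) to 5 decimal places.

Field Q=16, H=7: +16·20° lon, +7·10° lat → SW at lon 140°, lat -20°.
Square 9, 7: +9·2° lon, +7·1° lat → SW at lon 158°, lat -13°.
Subsquare l=11, q=16: +11·0.0833333° lon, +16·0.0416667° lat → SW at lon 158.917°, lat -12.3333°.
Extended square 8, 8: +8·0.00833333° lon, +8·0.00416667° lat → SW at lon 158.983°, lat -12.3°.
Cell spans 0.00833333° lon × 0.00416667° lat. Centre is SW corner plus half of each.
latitude -12.29792, longitude 158.98750.

-12.29792, 158.98750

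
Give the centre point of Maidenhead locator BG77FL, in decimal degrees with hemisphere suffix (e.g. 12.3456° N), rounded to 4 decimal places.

Field B=1, G=6: +1·20° lon, +6·10° lat → SW at lon -160°, lat -30°.
Square 7, 7: +7·2° lon, +7·1° lat → SW at lon -146°, lat -23°.
Subsquare f=5, l=11: +5·0.0833333° lon, +11·0.0416667° lat → SW at lon -145.583°, lat -22.5417°.
Cell spans 0.0833333° lon × 0.0416667° lat. Centre is SW corner plus half of each.
latitude 22.5208° S, longitude 145.5417° W.

22.5208° S, 145.5417° W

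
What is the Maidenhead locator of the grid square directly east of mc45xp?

MC55ap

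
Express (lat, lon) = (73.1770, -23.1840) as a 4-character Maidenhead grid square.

HQ83

Add 180° to longitude and 90° to latitude: 156.82, 163.18.
Field (20°×10°, letters A–R): 156.82/20 → 7 → H, 163.18/10 → 16 → Q; chars HQ.
Square (2°×1°, digits 0–9): 16.82/2 → 8, 3.18/1 → 3; chars 83.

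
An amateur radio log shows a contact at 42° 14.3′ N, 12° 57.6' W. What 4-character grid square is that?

Offset from 180°W / 90°S: lon 167.04°, lat 132.24°.
Field: 167.04/20 → 8 → I, 132.24/10 → 13 → N; chars IN.
Square: 7.04/2 → 3, 2.24/1 → 2; chars 32.

IN32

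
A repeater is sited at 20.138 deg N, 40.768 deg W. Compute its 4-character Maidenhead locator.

Offset from 180°W / 90°S: lon 139.23°, lat 110.14°.
Field: lon ⌊139.23/20⌋ = 6 → G; lat ⌊110.14/10⌋ = 11 → L.
Square: lon ⌊19.23/2⌋ = 9; lat ⌊0.14/1⌋ = 0.

GL90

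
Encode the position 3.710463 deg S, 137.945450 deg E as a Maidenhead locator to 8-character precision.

PI86xg39

Shift to the Maidenhead origin (180°W, 90°S): lon 317.94545, lat 86.28954.
Field: 317.94545/20 → 15 → P, 86.28954/10 → 8 → I; chars PI.
Square: 17.94545/2 → 8, 6.28954/1 → 6; chars 86.
Subsquare: 1.94545/0.0833333 → 23 → x, 0.28954/0.0416667 → 6 → g; chars xg.
Extended square: 0.02878/0.00833333 → 3, 0.03954/0.00416667 → 9; chars 39.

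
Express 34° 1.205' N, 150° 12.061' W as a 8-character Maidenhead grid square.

Offset from 180°W / 90°S: lon 29.79898°, lat 124.02008°.
Field: 29.79898/20 → 1 → B, 124.02008/10 → 12 → M; chars BM.
Square: 9.79898/2 → 4, 4.02008/1 → 4; chars 44.
Subsquare: 1.79898/0.0833333 → 21 → v, 0.02008/0.0416667 → 0 → a; chars va.
Extended square: 0.04898/0.00833333 → 5, 0.02008/0.00416667 → 4; chars 54.

BM44va54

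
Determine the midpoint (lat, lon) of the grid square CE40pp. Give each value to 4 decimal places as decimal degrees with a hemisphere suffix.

49.3542° S, 130.7083° W

Field C=2, E=4: +2·20° lon, +4·10° lat → SW at lon -140°, lat -50°.
Square 4, 0: +4·2° lon, +0·1° lat → SW at lon -132°, lat -50°.
Subsquare p=15, p=15: +15·0.0833333° lon, +15·0.0416667° lat → SW at lon -130.75°, lat -49.375°.
Cell spans 0.0833333° lon × 0.0416667° lat. Centre is SW corner plus half of each.
latitude 49.3542° S, longitude 130.7083° W.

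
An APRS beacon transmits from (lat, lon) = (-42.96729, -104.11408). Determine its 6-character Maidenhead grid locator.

DE77wa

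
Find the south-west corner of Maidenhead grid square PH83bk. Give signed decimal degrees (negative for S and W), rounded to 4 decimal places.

Field P=15, H=7: +15·20° lon, +7·10° lat → SW at lon 120°, lat -20°.
Square 8, 3: +8·2° lon, +3·1° lat → SW at lon 136°, lat -17°.
Subsquare b=1, k=10: +1·0.0833333° lon, +10·0.0416667° lat → SW at lon 136.083°, lat -16.5833°.
latitude -16.5833, longitude 136.0833.

-16.5833, 136.0833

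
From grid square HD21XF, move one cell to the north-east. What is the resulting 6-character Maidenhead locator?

HD31ag

Longitude subsquare x = 23; +1 → 24, wraps to 0 = a, carry into square.
Longitude square 2; +1 → 3.
Latitude subsquare f = 5; +1 → 6 = g.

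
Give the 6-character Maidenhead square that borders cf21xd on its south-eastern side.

Longitude subsquare x = 23; +1 → 24, wraps to 0 = a, carry into square.
Longitude square 2; +1 → 3.
Latitude subsquare d = 3; −1 → 2 = c.

CF31ac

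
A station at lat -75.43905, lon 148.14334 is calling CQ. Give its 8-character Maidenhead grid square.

QB44bn74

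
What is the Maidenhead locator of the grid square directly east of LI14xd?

LI24ad

Longitude subsquare x = 23; +1 → 24, wraps to 0 = a, carry into square.
Longitude square 1; +1 → 2.
The latitude characters are unchanged.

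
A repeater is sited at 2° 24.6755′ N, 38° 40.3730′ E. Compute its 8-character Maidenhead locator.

KJ92ij08

Add 180° to longitude and 90° to latitude: 218.67288, 92.41126.
Field: 218.67288/20 → 10 → K, 92.41126/10 → 9 → J; chars KJ.
Square: 18.67288/2 → 9, 2.41126/1 → 2; chars 92.
Subsquare: 0.67288/0.0833333 → 8 → i, 0.41126/0.0416667 → 9 → j; chars ij.
Extended square: 0.00622/0.00833333 → 0, 0.03626/0.00416667 → 8; chars 08.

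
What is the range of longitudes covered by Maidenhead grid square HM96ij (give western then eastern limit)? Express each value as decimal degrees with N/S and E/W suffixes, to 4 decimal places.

21.3333° W, 21.2500° W

Field H=7, M=12: +7·20° lon, +12·10° lat → SW at lon -40°, lat 30°.
Square 9, 6: +9·2° lon, +6·1° lat → SW at lon -22°, lat 36°.
Subsquare i=8, j=9: +8·0.0833333° lon, +9·0.0416667° lat → SW at lon -21.3333°, lat 36.375°.
Cell spans 0.0833333° lon × 0.0416667° lat.
west 21.3333° W, east 21.2500° W.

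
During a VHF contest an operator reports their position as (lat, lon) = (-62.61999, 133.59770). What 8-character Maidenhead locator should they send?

PC67tj11

Offset from 180°W / 90°S: lon 313.59770°, lat 27.38001°.
Field: 313.59770/20 → 15 → P, 27.38001/10 → 2 → C; chars PC.
Square: 13.59770/2 → 6, 7.38001/1 → 7; chars 67.
Subsquare: 1.59770/0.0833333 → 19 → t, 0.38001/0.0416667 → 9 → j; chars tj.
Extended square: 0.01437/0.00833333 → 1, 0.00501/0.00416667 → 1; chars 11.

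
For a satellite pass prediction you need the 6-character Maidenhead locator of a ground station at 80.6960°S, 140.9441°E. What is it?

Shift to the Maidenhead origin (180°W, 90°S): lon 320.9441, lat 9.3040.
Field: lon ⌊320.9441/20⌋ = 16 → Q; lat ⌊9.3040/10⌋ = 0 → A.
Square: lon ⌊0.9441/2⌋ = 0; lat ⌊9.3040/1⌋ = 9.
Subsquare: lon ⌊0.9441/0.0833333⌋ = 11 → l; lat ⌊0.3040/0.0416667⌋ = 7 → h.

QA09lh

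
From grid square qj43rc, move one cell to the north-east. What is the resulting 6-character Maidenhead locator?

QJ43sd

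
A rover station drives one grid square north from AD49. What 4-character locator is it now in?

AE40

Latitude square 9; +1 → 10, wraps to 0, carry into field.
Latitude field D = 3; +1 → 4 = E.
The longitude characters are unchanged.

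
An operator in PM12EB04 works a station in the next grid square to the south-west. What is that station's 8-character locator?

Longitude extended square 0; −1 → -1, wraps to 9, carry into subsquare.
Longitude subsquare e = 4; −1 → 3 = d.
Latitude extended square 4; −1 → 3.

PM12db93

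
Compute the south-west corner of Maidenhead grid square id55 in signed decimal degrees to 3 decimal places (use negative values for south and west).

-55.000, -10.000

Field I=8, D=3: +8·20° lon, +3·10° lat → SW at lon -20°, lat -60°.
Square 5, 5: +5·2° lon, +5·1° lat → SW at lon -10°, lat -55°.
latitude -55.000, longitude -10.000.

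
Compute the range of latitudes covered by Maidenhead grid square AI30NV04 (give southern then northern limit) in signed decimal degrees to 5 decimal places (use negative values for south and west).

Field A=0, I=8: +0·20° lon, +8·10° lat → SW at lon -180°, lat -10°.
Square 3, 0: +3·2° lon, +0·1° lat → SW at lon -174°, lat -10°.
Subsquare n=13, v=21: +13·0.0833333° lon, +21·0.0416667° lat → SW at lon -172.917°, lat -9.125°.
Extended square 0, 4: +0·0.00833333° lon, +4·0.00416667° lat → SW at lon -172.917°, lat -9.10833°.
Cell spans 0.00833333° lon × 0.00416667° lat.
south -9.10833, north -9.10417.

-9.10833, -9.10417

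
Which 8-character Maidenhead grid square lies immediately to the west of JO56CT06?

Longitude extended square 0; −1 → -1, wraps to 9, carry into subsquare.
Longitude subsquare c = 2; −1 → 1 = b.
The latitude characters are unchanged.

JO56bt96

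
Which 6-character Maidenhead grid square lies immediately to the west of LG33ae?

Longitude subsquare a = 0; −1 → -1, wraps to 23 = x, carry into square.
Longitude square 3; −1 → 2.
The latitude characters are unchanged.

LG23xe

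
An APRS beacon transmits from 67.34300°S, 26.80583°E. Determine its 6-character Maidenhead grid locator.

KC32jp

Shift to the Maidenhead origin (180°W, 90°S): lon 206.8058, lat 22.6570.
Field (20°×10°, letters A–R): lon ⌊206.8058/20⌋ = 10 → K; lat ⌊22.6570/10⌋ = 2 → C.
Square (2°×1°, digits 0–9): lon ⌊6.8058/2⌋ = 3; lat ⌊2.6570/1⌋ = 2.
Subsquare (5′×2.5′, letters a–x): lon ⌊0.8058/0.0833333⌋ = 9 → j; lat ⌊0.6570/0.0416667⌋ = 15 → p.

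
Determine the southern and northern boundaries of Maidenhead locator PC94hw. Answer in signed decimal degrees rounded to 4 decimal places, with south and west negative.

-65.0833, -65.0417

Field P=15, C=2: +15·20° lon, +2·10° lat → SW at lon 120°, lat -70°.
Square 9, 4: +9·2° lon, +4·1° lat → SW at lon 138°, lat -66°.
Subsquare h=7, w=22: +7·0.0833333° lon, +22·0.0416667° lat → SW at lon 138.583°, lat -65.0833°.
Cell spans 0.0833333° lon × 0.0416667° lat.
south -65.0833, north -65.0417.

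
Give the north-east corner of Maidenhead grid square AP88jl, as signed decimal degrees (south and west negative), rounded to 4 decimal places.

68.5000, -163.1667

Field A=0, P=15: +0·20° lon, +15·10° lat → SW at lon -180°, lat 60°.
Square 8, 8: +8·2° lon, +8·1° lat → SW at lon -164°, lat 68°.
Subsquare j=9, l=11: +9·0.0833333° lon, +11·0.0416667° lat → SW at lon -163.25°, lat 68.4583°.
Cell spans 0.0833333° lon × 0.0416667° lat. NE corner is SW corner plus one full cell.
latitude 68.5000, longitude -163.1667.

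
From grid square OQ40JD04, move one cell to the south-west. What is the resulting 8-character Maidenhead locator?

OQ40id93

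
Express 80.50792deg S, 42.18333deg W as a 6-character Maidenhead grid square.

GA89vl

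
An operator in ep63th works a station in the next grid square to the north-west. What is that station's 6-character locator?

EP63si

Longitude subsquare t = 19; −1 → 18 = s.
Latitude subsquare h = 7; +1 → 8 = i.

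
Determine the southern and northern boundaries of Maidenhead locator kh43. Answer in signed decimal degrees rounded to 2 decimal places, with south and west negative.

-17.00, -16.00

Field K=10, H=7: +10·20° lon, +7·10° lat → SW at lon 20°, lat -20°.
Square 4, 3: +4·2° lon, +3·1° lat → SW at lon 28°, lat -17°.
Cell spans 2° lon × 1° lat.
south -17.00, north -16.00.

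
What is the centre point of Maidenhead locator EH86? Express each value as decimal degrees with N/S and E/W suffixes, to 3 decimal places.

13.500° S, 83.000° W

Field E=4, H=7: +4·20° lon, +7·10° lat → SW at lon -100°, lat -20°.
Square 8, 6: +8·2° lon, +6·1° lat → SW at lon -84°, lat -14°.
Cell spans 2° lon × 1° lat. Centre is SW corner plus half of each.
latitude 13.500° S, longitude 83.000° W.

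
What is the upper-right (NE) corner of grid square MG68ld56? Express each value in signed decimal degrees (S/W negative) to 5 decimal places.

Field M=12, G=6: +12·20° lon, +6·10° lat → SW at lon 60°, lat -30°.
Square 6, 8: +6·2° lon, +8·1° lat → SW at lon 72°, lat -22°.
Subsquare l=11, d=3: +11·0.0833333° lon, +3·0.0416667° lat → SW at lon 72.9167°, lat -21.875°.
Extended square 5, 6: +5·0.00833333° lon, +6·0.00416667° lat → SW at lon 72.9583°, lat -21.85°.
Cell spans 0.00833333° lon × 0.00416667° lat. NE corner is SW corner plus one full cell.
latitude -21.84583, longitude 72.96667.

-21.84583, 72.96667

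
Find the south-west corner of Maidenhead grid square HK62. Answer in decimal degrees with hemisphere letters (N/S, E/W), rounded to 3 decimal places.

Field H=7, K=10: +7·20° lon, +10·10° lat → SW at lon -40°, lat 10°.
Square 6, 2: +6·2° lon, +2·1° lat → SW at lon -28°, lat 12°.
latitude 12.000° N, longitude 28.000° W.

12.000° N, 28.000° W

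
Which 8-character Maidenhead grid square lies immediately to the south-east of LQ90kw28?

Longitude extended square 2; +1 → 3.
Latitude extended square 8; −1 → 7.

LQ90kw37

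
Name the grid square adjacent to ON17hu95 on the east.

ON17iu05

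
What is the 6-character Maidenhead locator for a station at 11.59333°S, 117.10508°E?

Add 180° to longitude and 90° to latitude: 297.1051, 78.4067.
Field (20°×10°, letters A–R): lon ⌊297.1051/20⌋ = 14 → O; lat ⌊78.4067/10⌋ = 7 → H.
Square (2°×1°, digits 0–9): lon ⌊17.1051/2⌋ = 8; lat ⌊8.4067/1⌋ = 8.
Subsquare (5′×2.5′, letters a–x): lon ⌊1.1051/0.0833333⌋ = 13 → n; lat ⌊0.4067/0.0416667⌋ = 9 → j.

OH88nj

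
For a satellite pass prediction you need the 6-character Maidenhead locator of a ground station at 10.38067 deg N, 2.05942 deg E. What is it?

JK10aj

Add 180° to longitude and 90° to latitude: 182.0594, 100.3807.
Field: 182.0594/20 → 9 → J, 100.3807/10 → 10 → K; chars JK.
Square: 2.0594/2 → 1, 0.3807/1 → 0; chars 10.
Subsquare: 0.0594/0.0833333 → 0 → a, 0.3807/0.0416667 → 9 → j; chars aj.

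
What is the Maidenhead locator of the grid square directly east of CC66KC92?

Longitude extended square 9; +1 → 10, wraps to 0, carry into subsquare.
Longitude subsquare k = 10; +1 → 11 = l.
The latitude characters are unchanged.

CC66lc02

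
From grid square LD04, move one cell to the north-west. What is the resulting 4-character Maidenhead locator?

Longitude square 0; −1 → -1, wraps to 9, carry into field.
Longitude field L = 11; −1 → 10 = K.
Latitude square 4; +1 → 5.

KD95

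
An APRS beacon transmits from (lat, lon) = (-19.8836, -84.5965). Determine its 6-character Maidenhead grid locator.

EH70qc

Add 180° to longitude and 90° to latitude: 95.4035, 70.1164.
Field: lon ⌊95.4035/20⌋ = 4 → E; lat ⌊70.1164/10⌋ = 7 → H.
Square: lon ⌊15.4035/2⌋ = 7; lat ⌊0.1164/1⌋ = 0.
Subsquare: lon ⌊1.4035/0.0833333⌋ = 16 → q; lat ⌊0.1164/0.0416667⌋ = 2 → c.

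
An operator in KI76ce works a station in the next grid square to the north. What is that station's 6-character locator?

Latitude subsquare e = 4; +1 → 5 = f.
The longitude characters are unchanged.

KI76cf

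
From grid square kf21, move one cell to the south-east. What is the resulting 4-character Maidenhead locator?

Longitude square 2; +1 → 3.
Latitude square 1; −1 → 0.

KF30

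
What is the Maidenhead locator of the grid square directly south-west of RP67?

Longitude square 6; −1 → 5.
Latitude square 7; −1 → 6.

RP56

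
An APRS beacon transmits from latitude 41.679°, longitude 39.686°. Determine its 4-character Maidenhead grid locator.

KN91

Shift to the Maidenhead origin (180°W, 90°S): lon 219.69, lat 131.68.
Field (20°×10°, letters A–R): lon ⌊219.69/20⌋ = 10 → K; lat ⌊131.68/10⌋ = 13 → N.
Square (2°×1°, digits 0–9): lon ⌊19.69/2⌋ = 9; lat ⌊1.68/1⌋ = 1.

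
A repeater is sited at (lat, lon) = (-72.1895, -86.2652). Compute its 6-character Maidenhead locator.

EB67ut

Offset from 180°W / 90°S: lon 93.7348°, lat 17.8105°.
Field: 93.7348/20 → 4 → E, 17.8105/10 → 1 → B; chars EB.
Square: 13.7348/2 → 6, 7.8105/1 → 7; chars 67.
Subsquare: 1.7348/0.0833333 → 20 → u, 0.8105/0.0416667 → 19 → t; chars ut.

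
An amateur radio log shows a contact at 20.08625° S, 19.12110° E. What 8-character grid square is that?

JG99nv49

Shift to the Maidenhead origin (180°W, 90°S): lon 199.12110, lat 69.91375.
Field: 199.12110/20 → 9 → J, 69.91375/10 → 6 → G; chars JG.
Square: 19.12110/2 → 9, 9.91375/1 → 9; chars 99.
Subsquare: 1.12110/0.0833333 → 13 → n, 0.91375/0.0416667 → 21 → v; chars nv.
Extended square: 0.03777/0.00833333 → 4, 0.03875/0.00416667 → 9; chars 49.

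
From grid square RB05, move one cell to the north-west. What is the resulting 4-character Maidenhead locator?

Longitude square 0; −1 → -1, wraps to 9, carry into field.
Longitude field R = 17; −1 → 16 = Q.
Latitude square 5; +1 → 6.

QB96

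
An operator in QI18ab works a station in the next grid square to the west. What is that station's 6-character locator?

Longitude subsquare a = 0; −1 → -1, wraps to 23 = x, carry into square.
Longitude square 1; −1 → 0.
The latitude characters are unchanged.

QI08xb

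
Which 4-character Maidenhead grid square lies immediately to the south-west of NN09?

Longitude square 0; −1 → -1, wraps to 9, carry into field.
Longitude field N = 13; −1 → 12 = M.
Latitude square 9; −1 → 8.

MN98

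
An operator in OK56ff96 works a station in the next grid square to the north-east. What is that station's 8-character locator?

Longitude extended square 9; +1 → 10, wraps to 0, carry into subsquare.
Longitude subsquare f = 5; +1 → 6 = g.
Latitude extended square 6; +1 → 7.

OK56gf07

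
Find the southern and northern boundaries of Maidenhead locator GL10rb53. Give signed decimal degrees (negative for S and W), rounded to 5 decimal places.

20.05417, 20.05833

Field G=6, L=11: +6·20° lon, +11·10° lat → SW at lon -60°, lat 20°.
Square 1, 0: +1·2° lon, +0·1° lat → SW at lon -58°, lat 20°.
Subsquare r=17, b=1: +17·0.0833333° lon, +1·0.0416667° lat → SW at lon -56.5833°, lat 20.0417°.
Extended square 5, 3: +5·0.00833333° lon, +3·0.00416667° lat → SW at lon -56.5417°, lat 20.0542°.
Cell spans 0.00833333° lon × 0.00416667° lat.
south 20.05417, north 20.05833.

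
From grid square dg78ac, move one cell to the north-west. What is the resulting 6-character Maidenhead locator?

Longitude subsquare a = 0; −1 → -1, wraps to 23 = x, carry into square.
Longitude square 7; −1 → 6.
Latitude subsquare c = 2; +1 → 3 = d.

DG68xd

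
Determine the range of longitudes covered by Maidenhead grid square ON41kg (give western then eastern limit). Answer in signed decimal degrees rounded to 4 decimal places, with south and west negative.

108.8333, 108.9167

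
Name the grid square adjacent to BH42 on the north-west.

BH33

Longitude square 4; −1 → 3.
Latitude square 2; +1 → 3.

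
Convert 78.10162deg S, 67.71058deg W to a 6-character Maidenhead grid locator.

FB61dv

Shift to the Maidenhead origin (180°W, 90°S): lon 112.2894, lat 11.8984.
Field: lon ⌊112.2894/20⌋ = 5 → F; lat ⌊11.8984/10⌋ = 1 → B.
Square: lon ⌊12.2894/2⌋ = 6; lat ⌊1.8984/1⌋ = 1.
Subsquare: lon ⌊0.2894/0.0833333⌋ = 3 → d; lat ⌊0.8984/0.0416667⌋ = 21 → v.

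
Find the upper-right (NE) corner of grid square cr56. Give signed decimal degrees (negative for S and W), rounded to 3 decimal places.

87.000, -128.000

Field C=2, R=17: +2·20° lon, +17·10° lat → SW at lon -140°, lat 80°.
Square 5, 6: +5·2° lon, +6·1° lat → SW at lon -130°, lat 86°.
Cell spans 2° lon × 1° lat. NE corner is SW corner plus one full cell.
latitude 87.000, longitude -128.000.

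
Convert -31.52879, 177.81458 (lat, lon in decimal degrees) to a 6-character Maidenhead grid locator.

Offset from 180°W / 90°S: lon 357.8146°, lat 58.4712°.
Field: 357.8146/20 → 17 → R, 58.4712/10 → 5 → F; chars RF.
Square: 17.8146/2 → 8, 8.4712/1 → 8; chars 88.
Subsquare: 1.8146/0.0833333 → 21 → v, 0.4712/0.0416667 → 11 → l; chars vl.

RF88vl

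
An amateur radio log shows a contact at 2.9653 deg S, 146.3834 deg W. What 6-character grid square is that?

Shift to the Maidenhead origin (180°W, 90°S): lon 33.6166, lat 87.0347.
Field: lon ⌊33.6166/20⌋ = 1 → B; lat ⌊87.0347/10⌋ = 8 → I.
Square: lon ⌊13.6166/2⌋ = 6; lat ⌊7.0347/1⌋ = 7.
Subsquare: lon ⌊1.6166/0.0833333⌋ = 19 → t; lat ⌊0.0347/0.0416667⌋ = 0 → a.

BI67ta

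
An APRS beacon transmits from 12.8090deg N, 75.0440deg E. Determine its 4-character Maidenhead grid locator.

MK72

Add 180° to longitude and 90° to latitude: 255.04, 102.81.
Field: lon ⌊255.04/20⌋ = 12 → M; lat ⌊102.81/10⌋ = 10 → K.
Square: lon ⌊15.04/2⌋ = 7; lat ⌊2.81/1⌋ = 2.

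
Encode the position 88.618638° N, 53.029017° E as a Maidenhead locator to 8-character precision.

Shift to the Maidenhead origin (180°W, 90°S): lon 233.02902, lat 178.61864.
Field (20°×10°, letters A–R): lon ⌊233.02902/20⌋ = 11 → L; lat ⌊178.61864/10⌋ = 17 → R.
Square (2°×1°, digits 0–9): lon ⌊13.02902/2⌋ = 6; lat ⌊8.61864/1⌋ = 8.
Subsquare (5′×2.5′, letters a–x): lon ⌊1.02902/0.0833333⌋ = 12 → m; lat ⌊0.61864/0.0416667⌋ = 14 → o.
Extended square (30″×15″, digits 0–9): lon ⌊0.02902/0.00833333⌋ = 3; lat ⌊0.03530/0.00416667⌋ = 8.

LR68mo38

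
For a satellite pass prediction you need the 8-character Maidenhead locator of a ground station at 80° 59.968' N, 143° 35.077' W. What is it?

BR80ex99

Add 180° to longitude and 90° to latitude: 36.41538, 170.99947.
Field (20°×10°, letters A–R): lon ⌊36.41538/20⌋ = 1 → B; lat ⌊170.99947/10⌋ = 17 → R.
Square (2°×1°, digits 0–9): lon ⌊16.41538/2⌋ = 8; lat ⌊0.99947/1⌋ = 0.
Subsquare (5′×2.5′, letters a–x): lon ⌊0.41538/0.0833333⌋ = 4 → e; lat ⌊0.99947/0.0416667⌋ = 23 → x.
Extended square (30″×15″, digits 0–9): lon ⌊0.08205/0.00833333⌋ = 9; lat ⌊0.04113/0.00416667⌋ = 9.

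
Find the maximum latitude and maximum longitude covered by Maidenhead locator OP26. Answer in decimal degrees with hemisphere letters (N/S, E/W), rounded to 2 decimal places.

Field O=14, P=15: +14·20° lon, +15·10° lat → SW at lon 100°, lat 60°.
Square 2, 6: +2·2° lon, +6·1° lat → SW at lon 104°, lat 66°.
Cell spans 2° lon × 1° lat. NE corner is SW corner plus one full cell.
latitude 67.00° N, longitude 106.00° E.

67.00° N, 106.00° E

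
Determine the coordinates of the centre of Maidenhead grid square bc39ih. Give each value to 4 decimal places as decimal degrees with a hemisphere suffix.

60.6875° S, 153.2917° W

Field B=1, C=2: +1·20° lon, +2·10° lat → SW at lon -160°, lat -70°.
Square 3, 9: +3·2° lon, +9·1° lat → SW at lon -154°, lat -61°.
Subsquare i=8, h=7: +8·0.0833333° lon, +7·0.0416667° lat → SW at lon -153.333°, lat -60.7083°.
Cell spans 0.0833333° lon × 0.0416667° lat. Centre is SW corner plus half of each.
latitude 60.6875° S, longitude 153.2917° W.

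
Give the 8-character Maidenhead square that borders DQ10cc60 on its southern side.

Latitude extended square 0; −1 → -1, wraps to 9, carry into subsquare.
Latitude subsquare c = 2; −1 → 1 = b.
The longitude characters are unchanged.

DQ10cb69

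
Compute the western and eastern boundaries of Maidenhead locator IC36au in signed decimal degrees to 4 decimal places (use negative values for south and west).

Field I=8, C=2: +8·20° lon, +2·10° lat → SW at lon -20°, lat -70°.
Square 3, 6: +3·2° lon, +6·1° lat → SW at lon -14°, lat -64°.
Subsquare a=0, u=20: +0·0.0833333° lon, +20·0.0416667° lat → SW at lon -14°, lat -63.1667°.
Cell spans 0.0833333° lon × 0.0416667° lat.
west -14.0000, east -13.9167.

-14.0000, -13.9167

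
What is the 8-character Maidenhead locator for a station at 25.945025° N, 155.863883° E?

QL75ww36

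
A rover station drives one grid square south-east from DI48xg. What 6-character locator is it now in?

DI58af

Longitude subsquare x = 23; +1 → 24, wraps to 0 = a, carry into square.
Longitude square 4; +1 → 5.
Latitude subsquare g = 6; −1 → 5 = f.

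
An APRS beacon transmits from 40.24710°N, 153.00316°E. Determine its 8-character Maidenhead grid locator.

Offset from 180°W / 90°S: lon 333.00316°, lat 130.24710°.
Field (20°×10°, letters A–R): lon ⌊333.00316/20⌋ = 16 → Q; lat ⌊130.24710/10⌋ = 13 → N.
Square (2°×1°, digits 0–9): lon ⌊13.00316/2⌋ = 6; lat ⌊0.24710/1⌋ = 0.
Subsquare (5′×2.5′, letters a–x): lon ⌊1.00316/0.0833333⌋ = 12 → m; lat ⌊0.24710/0.0416667⌋ = 5 → f.
Extended square (30″×15″, digits 0–9): lon ⌊0.00316/0.00833333⌋ = 0; lat ⌊0.03877/0.00416667⌋ = 9.

QN60mf09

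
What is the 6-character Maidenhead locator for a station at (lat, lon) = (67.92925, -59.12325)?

GP07kw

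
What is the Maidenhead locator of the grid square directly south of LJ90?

Latitude square 0; −1 → -1, wraps to 9, carry into field.
Latitude field J = 9; −1 → 8 = I.
The longitude characters are unchanged.

LI99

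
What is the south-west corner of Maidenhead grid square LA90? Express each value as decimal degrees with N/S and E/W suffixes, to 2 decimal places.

90.00° S, 58.00° E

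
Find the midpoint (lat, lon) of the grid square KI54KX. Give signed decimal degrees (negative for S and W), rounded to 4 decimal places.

Field K=10, I=8: +10·20° lon, +8·10° lat → SW at lon 20°, lat -10°.
Square 5, 4: +5·2° lon, +4·1° lat → SW at lon 30°, lat -6°.
Subsquare k=10, x=23: +10·0.0833333° lon, +23·0.0416667° lat → SW at lon 30.8333°, lat -5.04167°.
Cell spans 0.0833333° lon × 0.0416667° lat. Centre is SW corner plus half of each.
latitude -5.0208, longitude 30.8750.

-5.0208, 30.8750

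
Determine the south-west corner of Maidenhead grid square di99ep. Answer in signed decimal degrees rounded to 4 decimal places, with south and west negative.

-0.3750, -101.6667

Field D=3, I=8: +3·20° lon, +8·10° lat → SW at lon -120°, lat -10°.
Square 9, 9: +9·2° lon, +9·1° lat → SW at lon -102°, lat -1°.
Subsquare e=4, p=15: +4·0.0833333° lon, +15·0.0416667° lat → SW at lon -101.667°, lat -0.375°.
latitude -0.3750, longitude -101.6667.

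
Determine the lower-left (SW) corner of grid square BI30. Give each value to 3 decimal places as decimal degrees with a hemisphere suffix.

10.000° S, 154.000° W

Field B=1, I=8: +1·20° lon, +8·10° lat → SW at lon -160°, lat -10°.
Square 3, 0: +3·2° lon, +0·1° lat → SW at lon -154°, lat -10°.
latitude 10.000° S, longitude 154.000° W.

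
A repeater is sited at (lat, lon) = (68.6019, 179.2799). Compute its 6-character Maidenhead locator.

Offset from 180°W / 90°S: lon 359.2799°, lat 158.6019°.
Field: 359.2799/20 → 17 → R, 158.6019/10 → 15 → P; chars RP.
Square: 19.2799/2 → 9, 8.6019/1 → 8; chars 98.
Subsquare: 1.2799/0.0833333 → 15 → p, 0.6019/0.0416667 → 14 → o; chars po.

RP98po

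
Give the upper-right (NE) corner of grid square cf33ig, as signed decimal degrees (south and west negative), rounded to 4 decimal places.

-36.7083, -133.2500

Field C=2, F=5: +2·20° lon, +5·10° lat → SW at lon -140°, lat -40°.
Square 3, 3: +3·2° lon, +3·1° lat → SW at lon -134°, lat -37°.
Subsquare i=8, g=6: +8·0.0833333° lon, +6·0.0416667° lat → SW at lon -133.333°, lat -36.75°.
Cell spans 0.0833333° lon × 0.0416667° lat. NE corner is SW corner plus one full cell.
latitude -36.7083, longitude -133.2500.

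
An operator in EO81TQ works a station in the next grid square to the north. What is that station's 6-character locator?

Latitude subsquare q = 16; +1 → 17 = r.
The longitude characters are unchanged.

EO81tr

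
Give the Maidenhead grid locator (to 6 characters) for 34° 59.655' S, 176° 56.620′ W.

AF15ma

Shift to the Maidenhead origin (180°W, 90°S): lon 3.0563, lat 55.0057.
Field: lon ⌊3.0563/20⌋ = 0 → A; lat ⌊55.0057/10⌋ = 5 → F.
Square: lon ⌊3.0563/2⌋ = 1; lat ⌊5.0057/1⌋ = 5.
Subsquare: lon ⌊1.0563/0.0833333⌋ = 12 → m; lat ⌊0.0057/0.0416667⌋ = 0 → a.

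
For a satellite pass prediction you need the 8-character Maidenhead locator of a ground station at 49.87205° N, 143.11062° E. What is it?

QN19nu39

Shift to the Maidenhead origin (180°W, 90°S): lon 323.11062, lat 139.87205.
Field: 323.11062/20 → 16 → Q, 139.87205/10 → 13 → N; chars QN.
Square: 3.11062/2 → 1, 9.87205/1 → 9; chars 19.
Subsquare: 1.11062/0.0833333 → 13 → n, 0.87205/0.0416667 → 20 → u; chars nu.
Extended square: 0.02729/0.00833333 → 3, 0.03872/0.00416667 → 9; chars 39.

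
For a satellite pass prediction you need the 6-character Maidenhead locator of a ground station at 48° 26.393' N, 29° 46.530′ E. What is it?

KN48vk

Offset from 180°W / 90°S: lon 209.7755°, lat 138.4399°.
Field: 209.7755/20 → 10 → K, 138.4399/10 → 13 → N; chars KN.
Square: 9.7755/2 → 4, 8.4399/1 → 8; chars 48.
Subsquare: 1.7755/0.0833333 → 21 → v, 0.4399/0.0416667 → 10 → k; chars vk.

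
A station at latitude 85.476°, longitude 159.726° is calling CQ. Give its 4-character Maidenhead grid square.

Offset from 180°W / 90°S: lon 339.73°, lat 175.48°.
Field: 339.73/20 → 16 → Q, 175.48/10 → 17 → R; chars QR.
Square: 19.73/2 → 9, 5.48/1 → 5; chars 95.

QR95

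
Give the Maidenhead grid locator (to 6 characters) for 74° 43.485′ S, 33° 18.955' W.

Add 180° to longitude and 90° to latitude: 146.6841, 15.2752.
Field: lon ⌊146.6841/20⌋ = 7 → H; lat ⌊15.2752/10⌋ = 1 → B.
Square: lon ⌊6.6841/2⌋ = 3; lat ⌊5.2752/1⌋ = 5.
Subsquare: lon ⌊0.6841/0.0833333⌋ = 8 → i; lat ⌊0.2752/0.0416667⌋ = 6 → g.

HB35ig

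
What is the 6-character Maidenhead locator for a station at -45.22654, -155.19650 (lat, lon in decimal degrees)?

Shift to the Maidenhead origin (180°W, 90°S): lon 24.8035, lat 44.7735.
Field (20°×10°, letters A–R): lon ⌊24.8035/20⌋ = 1 → B; lat ⌊44.7735/10⌋ = 4 → E.
Square (2°×1°, digits 0–9): lon ⌊4.8035/2⌋ = 2; lat ⌊4.7735/1⌋ = 4.
Subsquare (5′×2.5′, letters a–x): lon ⌊0.8035/0.0833333⌋ = 9 → j; lat ⌊0.7735/0.0416667⌋ = 18 → s.

BE24js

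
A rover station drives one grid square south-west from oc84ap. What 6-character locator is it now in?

OC74xo

Longitude subsquare a = 0; −1 → -1, wraps to 23 = x, carry into square.
Longitude square 8; −1 → 7.
Latitude subsquare p = 15; −1 → 14 = o.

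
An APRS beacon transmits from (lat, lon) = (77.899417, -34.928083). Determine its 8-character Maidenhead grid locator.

Shift to the Maidenhead origin (180°W, 90°S): lon 145.07192, lat 167.89942.
Field (20°×10°, letters A–R): 145.07192/20 → 7 → H, 167.89942/10 → 16 → Q; chars HQ.
Square (2°×1°, digits 0–9): 5.07192/2 → 2, 7.89942/1 → 7; chars 27.
Subsquare (5′×2.5′, letters a–x): 1.07192/0.0833333 → 12 → m, 0.89942/0.0416667 → 21 → v; chars mv.
Extended square (30″×15″, digits 0–9): 0.07192/0.00833333 → 8, 0.02442/0.00416667 → 5; chars 85.

HQ27mv85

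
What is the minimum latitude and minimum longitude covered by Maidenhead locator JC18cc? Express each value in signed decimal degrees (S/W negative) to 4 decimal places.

-61.9167, 2.1667

Field J=9, C=2: +9·20° lon, +2·10° lat → SW at lon 0°, lat -70°.
Square 1, 8: +1·2° lon, +8·1° lat → SW at lon 2°, lat -62°.
Subsquare c=2, c=2: +2·0.0833333° lon, +2·0.0416667° lat → SW at lon 2.16667°, lat -61.9167°.
latitude -61.9167, longitude 2.1667.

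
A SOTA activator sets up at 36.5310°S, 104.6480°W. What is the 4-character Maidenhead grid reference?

DF73

Add 180° to longitude and 90° to latitude: 75.35, 53.47.
Field: 75.35/20 → 3 → D, 53.47/10 → 5 → F; chars DF.
Square: 15.35/2 → 7, 3.47/1 → 3; chars 73.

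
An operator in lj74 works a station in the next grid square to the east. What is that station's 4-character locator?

Longitude square 7; +1 → 8.
The latitude characters are unchanged.

LJ84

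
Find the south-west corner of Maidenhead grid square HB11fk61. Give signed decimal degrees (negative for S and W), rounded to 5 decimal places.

Field H=7, B=1: +7·20° lon, +1·10° lat → SW at lon -40°, lat -80°.
Square 1, 1: +1·2° lon, +1·1° lat → SW at lon -38°, lat -79°.
Subsquare f=5, k=10: +5·0.0833333° lon, +10·0.0416667° lat → SW at lon -37.5833°, lat -78.5833°.
Extended square 6, 1: +6·0.00833333° lon, +1·0.00416667° lat → SW at lon -37.5333°, lat -78.5792°.
latitude -78.57917, longitude -37.53333.

-78.57917, -37.53333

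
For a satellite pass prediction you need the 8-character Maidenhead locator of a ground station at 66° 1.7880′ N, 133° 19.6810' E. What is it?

PP66pa97

Offset from 180°W / 90°S: lon 313.32802°, lat 156.02980°.
Field: lon ⌊313.32802/20⌋ = 15 → P; lat ⌊156.02980/10⌋ = 15 → P.
Square: lon ⌊13.32802/2⌋ = 6; lat ⌊6.02980/1⌋ = 6.
Subsquare: lon ⌊1.32802/0.0833333⌋ = 15 → p; lat ⌊0.02980/0.0416667⌋ = 0 → a.
Extended square: lon ⌊0.07802/0.00833333⌋ = 9; lat ⌊0.02980/0.00416667⌋ = 7.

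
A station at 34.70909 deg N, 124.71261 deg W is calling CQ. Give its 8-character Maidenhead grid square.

Add 180° to longitude and 90° to latitude: 55.28739, 124.70909.
Field: 55.28739/20 → 2 → C, 124.70909/10 → 12 → M; chars CM.
Square: 15.28739/2 → 7, 4.70909/1 → 4; chars 74.
Subsquare: 1.28739/0.0833333 → 15 → p, 0.70909/0.0416667 → 17 → r; chars pr.
Extended square: 0.03739/0.00833333 → 4, 0.00076/0.00416667 → 0; chars 40.

CM74pr40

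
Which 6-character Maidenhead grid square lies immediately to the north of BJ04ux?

Latitude subsquare x = 23; +1 → 24, wraps to 0 = a, carry into square.
Latitude square 4; +1 → 5.
The longitude characters are unchanged.

BJ05ua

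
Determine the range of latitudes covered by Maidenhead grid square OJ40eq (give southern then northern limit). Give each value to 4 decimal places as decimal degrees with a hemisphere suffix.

Field O=14, J=9: +14·20° lon, +9·10° lat → SW at lon 100°, lat 0°.
Square 4, 0: +4·2° lon, +0·1° lat → SW at lon 108°, lat 0°.
Subsquare e=4, q=16: +4·0.0833333° lon, +16·0.0416667° lat → SW at lon 108.333°, lat 0.666667°.
Cell spans 0.0833333° lon × 0.0416667° lat.
south 0.6667° N, north 0.7083° N.

0.6667° N, 0.7083° N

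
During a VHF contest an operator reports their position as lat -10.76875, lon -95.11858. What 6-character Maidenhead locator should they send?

EH29kf

Add 180° to longitude and 90° to latitude: 84.8814, 79.2313.
Field: lon ⌊84.8814/20⌋ = 4 → E; lat ⌊79.2313/10⌋ = 7 → H.
Square: lon ⌊4.8814/2⌋ = 2; lat ⌊9.2313/1⌋ = 9.
Subsquare: lon ⌊0.8814/0.0833333⌋ = 10 → k; lat ⌊0.2313/0.0416667⌋ = 5 → f.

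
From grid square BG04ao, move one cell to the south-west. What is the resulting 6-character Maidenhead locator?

AG94xn

Longitude subsquare a = 0; −1 → -1, wraps to 23 = x, carry into square.
Longitude square 0; −1 → -1, wraps to 9, carry into field.
Longitude field B = 1; −1 → 0 = A.
Latitude subsquare o = 14; −1 → 13 = n.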